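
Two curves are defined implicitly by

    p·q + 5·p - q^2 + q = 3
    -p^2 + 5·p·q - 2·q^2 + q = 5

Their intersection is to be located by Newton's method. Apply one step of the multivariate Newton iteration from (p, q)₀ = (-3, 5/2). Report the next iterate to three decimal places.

(2.376, 4.082)

At (-3, 5/2): F = (-29.250, -61.500).
Jacobian J = [[q + 5, p - 2·q + 1], [-2·p + 5·q, 5·p - 4·q + 1]].
At the point, J = [[7.500, -7.000], [18.500, -24.000]] (det J = -50.500).
Solving J·Δ = −F gives Δ = (5.376, 1.582).
Then the next iterate is (p, q)₁ = (2.376, 4.082).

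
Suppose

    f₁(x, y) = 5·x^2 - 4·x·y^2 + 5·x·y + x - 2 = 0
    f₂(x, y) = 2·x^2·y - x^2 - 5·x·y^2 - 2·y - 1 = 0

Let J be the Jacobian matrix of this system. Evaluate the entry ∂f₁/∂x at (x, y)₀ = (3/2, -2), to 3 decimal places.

∂f₁/∂x = 10·x - 4·y^2 + 5·y + 1.
At (3/2, -2) this is -10.000.

-10.000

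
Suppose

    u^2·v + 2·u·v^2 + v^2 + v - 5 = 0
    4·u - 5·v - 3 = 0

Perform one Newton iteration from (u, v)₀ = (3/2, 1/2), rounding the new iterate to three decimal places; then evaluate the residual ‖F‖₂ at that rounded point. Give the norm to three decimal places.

0.639

At (3/2, 1/2): F = (-2.375, 0.500).
Jacobian J = [[2·u·v + 2·v^2, u^2 + 4·u·v + 2·v + 1], [4, -5]].
At the point, J = [[2.000, 7.250], [4.000, -5.000]] (det J = -39.000).
Solving J·Δ = −F gives Δ = (0.212, 0.269).
Then the next iterate is (u, v)₁ = (1.712, 0.769).
Re-evaluating at (1.712, 0.769): F = (0.63908, 0.003), so ‖F‖₂ = 0.639.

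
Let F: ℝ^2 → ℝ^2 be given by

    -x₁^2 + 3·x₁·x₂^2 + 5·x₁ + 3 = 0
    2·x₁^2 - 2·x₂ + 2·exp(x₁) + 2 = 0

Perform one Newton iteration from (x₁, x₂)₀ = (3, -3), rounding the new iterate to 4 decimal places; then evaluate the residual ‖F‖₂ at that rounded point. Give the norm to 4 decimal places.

37.1359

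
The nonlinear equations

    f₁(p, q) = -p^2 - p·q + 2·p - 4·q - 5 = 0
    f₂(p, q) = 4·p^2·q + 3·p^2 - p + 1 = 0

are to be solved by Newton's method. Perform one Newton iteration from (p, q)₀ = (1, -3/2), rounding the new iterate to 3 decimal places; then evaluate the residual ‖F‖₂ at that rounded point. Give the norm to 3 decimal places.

0.191

At (1, -3/2): F = (3.500, -3.000).
Jacobian J = [[-2·p - q + 2, -p - 4], [8·p·q + 6·p - 1, 4·p^2]].
At the point, J = [[1.500, -5.000], [-7.000, 4.000]] (det J = -29.000).
Solving J·Δ = −F gives Δ = (-0.034, 0.690).
Then the next iterate is (p, q)₁ = (0.966, -0.810).
Re-evaluating at (0.966, -0.810): F = (0.02130, -0.18996), so ‖F‖₂ = 0.191.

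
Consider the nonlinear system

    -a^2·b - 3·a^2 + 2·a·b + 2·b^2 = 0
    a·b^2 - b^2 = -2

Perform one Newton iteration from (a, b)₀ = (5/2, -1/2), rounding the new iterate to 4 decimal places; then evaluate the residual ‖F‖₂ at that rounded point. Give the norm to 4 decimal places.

At (5/2, -1/2): F = (-17.6250, 2.3750).
Jacobian J = [[-2·a·b - 6·a + 2·b, -a^2 + 2·a + 4·b], [b^2, 2·a·b - 2·b]].
At the point, J = [[-13.5000, -3.2500], [0.2500, -1.5000]] (det J = 21.0625).
Solving J·Δ = −F gives Δ = (-1.6217, 1.3131).
Then the next iterate is (a, b)₁ = (0.8783, 0.8131).
Re-evaluating at (0.8783, 0.8131): F = (-0.190912, 1.919540), so ‖F‖₂ = 1.9290.

1.9290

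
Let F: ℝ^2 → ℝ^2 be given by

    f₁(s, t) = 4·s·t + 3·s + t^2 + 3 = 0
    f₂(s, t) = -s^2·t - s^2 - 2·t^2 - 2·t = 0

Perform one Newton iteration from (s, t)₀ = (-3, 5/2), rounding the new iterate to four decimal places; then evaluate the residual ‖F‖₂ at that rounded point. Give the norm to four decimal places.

18.3583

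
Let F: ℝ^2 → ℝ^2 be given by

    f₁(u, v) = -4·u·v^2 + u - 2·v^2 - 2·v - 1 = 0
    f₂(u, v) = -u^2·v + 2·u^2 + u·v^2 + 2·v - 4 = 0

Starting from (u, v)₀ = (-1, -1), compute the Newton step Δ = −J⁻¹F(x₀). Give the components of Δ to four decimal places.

At (-1, -1): F = (2.0000, -4.0000).
Jacobian J = [[-4·v^2 + 1, -8·u·v - 4·v - 2], [-2·u·v + 4·u + v^2, -u^2 + 2·u·v + 2]].
At the point, J = [[-3.0000, -6.0000], [-5.0000, 3.0000]] (det J = -39.0000).
Solving J·Δ = −F gives Δ = (-0.4615, 0.5641).

(-0.4615, 0.5641)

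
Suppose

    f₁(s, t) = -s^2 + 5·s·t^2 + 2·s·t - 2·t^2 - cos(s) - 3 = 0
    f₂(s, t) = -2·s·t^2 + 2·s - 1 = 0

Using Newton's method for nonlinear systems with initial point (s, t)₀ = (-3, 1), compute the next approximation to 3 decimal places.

(-0.096, 1.083)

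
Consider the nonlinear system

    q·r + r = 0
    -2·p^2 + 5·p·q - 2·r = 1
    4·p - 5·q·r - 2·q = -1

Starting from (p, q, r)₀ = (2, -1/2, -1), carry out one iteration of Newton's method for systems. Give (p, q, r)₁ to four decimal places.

At (2, -1/2, -1): F = (-0.5000, -12.0000, 7.5000).
Jacobian J = [[0, r, q + 1], [-4·p + 5·q, 5·p, -2], [4, -5·r - 2, -5·q]].
At the point, J = [[0.0000, -1.0000, 0.5000], [-10.5000, 10.0000, -2.0000], [4.0000, 3.0000, 2.5000]] (det J = -54.0000).
Solving J·Δ = −F gives Δ = (-1.5926, -0.4537, 0.0926).
Then the next iterate is (p, q, r)₁ = (0.4074, -0.9537, -0.9074).

(0.4074, -0.9537, -0.9074)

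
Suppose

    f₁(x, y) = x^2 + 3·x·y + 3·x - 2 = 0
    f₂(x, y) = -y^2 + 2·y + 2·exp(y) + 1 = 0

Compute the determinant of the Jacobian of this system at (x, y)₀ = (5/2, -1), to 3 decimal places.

23.679

J = [[2·x + 3·y + 3, 3·x], [0, -2·y + 2·exp(y) + 2]].
At the point, J = [[5.000, 7.500], [0.000, 4.73576]].
det J = 23.679.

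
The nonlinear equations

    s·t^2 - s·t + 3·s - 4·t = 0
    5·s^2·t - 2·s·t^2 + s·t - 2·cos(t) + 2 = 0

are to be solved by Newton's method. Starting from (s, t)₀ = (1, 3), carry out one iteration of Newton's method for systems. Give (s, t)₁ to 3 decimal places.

(1.198, 4.216)

At (1, 3): F = (-3.000, 3.97998).
Jacobian J = [[t^2 - t + 3, 2·s·t - s - 4], [10·s·t - 2·t^2 + t, 5·s^2 - 4·s·t + s + 2·sin(t)]].
At the point, J = [[9.000, 1.000], [15.000, -5.71776]] (det J = -66.45984).
Solving J·Δ = −F gives Δ = (0.198, 1.216).
Then the next iterate is (s, t)₁ = (1.198, 4.216).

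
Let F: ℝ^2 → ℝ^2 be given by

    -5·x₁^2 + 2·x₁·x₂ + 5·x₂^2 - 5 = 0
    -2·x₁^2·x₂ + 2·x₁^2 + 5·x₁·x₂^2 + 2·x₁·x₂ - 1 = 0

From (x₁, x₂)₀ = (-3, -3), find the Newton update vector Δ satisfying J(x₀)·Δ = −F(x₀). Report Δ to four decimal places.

(0.6333, 0.7833)

At (-3, -3): F = (13.0000, -46.0000).
Jacobian J = [[-10·x₁ + 2·x₂, 2·x₁ + 10·x₂], [-4·x₁·x₂ + 4·x₁ + 5·x₂^2 + 2·x₂, -2·x₁^2 + 10·x₁·x₂ + 2·x₁]].
At the point, J = [[24.0000, -36.0000], [-9.0000, 66.0000]] (det J = 1260.0000).
Solving J·Δ = −F gives Δ = (0.6333, 0.7833).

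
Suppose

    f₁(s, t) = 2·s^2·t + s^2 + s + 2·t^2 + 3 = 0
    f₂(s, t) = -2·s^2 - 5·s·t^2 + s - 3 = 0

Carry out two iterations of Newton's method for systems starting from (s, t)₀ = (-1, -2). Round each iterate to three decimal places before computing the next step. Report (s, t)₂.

At (-1, -2): F = (7.000, 14.000).
Jacobian J = [[4·s·t + 2·s + 1, 2·s^2 + 4·t], [-4·s - 5·t^2 + 1, -10·s·t]].
At the point, J = [[7.000, -6.000], [-15.000, -20.000]] (det J = -230.000).
Solving J·Δ = −F gives Δ = (-0.243, 0.883).
Then the next iterate is (s, t)₁ = (-1.243, -1.117).
Round to (-1.243, -1.117) and repeat: F = (2.34579, 0.42129), J = [[4.06772, -1.37790], [-0.26645, -13.88431]].
Δ = (-0.563, 0.041), so (s, t)₂ = (-1.806, -1.076).

(-1.806, -1.076)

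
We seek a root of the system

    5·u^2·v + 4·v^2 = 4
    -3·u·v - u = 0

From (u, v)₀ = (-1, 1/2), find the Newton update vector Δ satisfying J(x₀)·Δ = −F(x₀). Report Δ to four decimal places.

At (-1, 1/2): F = (-0.5000, 2.5000).
Jacobian J = [[10·u·v, 5·u^2 + 8·v], [-3·v - 1, -3·u]].
At the point, J = [[-5.0000, 9.0000], [-2.5000, 3.0000]] (det J = 7.5000).
Solving J·Δ = −F gives Δ = (3.2000, 1.8333).

(3.2000, 1.8333)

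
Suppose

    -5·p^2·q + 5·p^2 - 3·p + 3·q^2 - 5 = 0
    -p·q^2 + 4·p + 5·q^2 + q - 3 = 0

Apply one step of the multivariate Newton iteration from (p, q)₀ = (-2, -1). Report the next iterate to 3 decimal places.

(-0.898, -1.130)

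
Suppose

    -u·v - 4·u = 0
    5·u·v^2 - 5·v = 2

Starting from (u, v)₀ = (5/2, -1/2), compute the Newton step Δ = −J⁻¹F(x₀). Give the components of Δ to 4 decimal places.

(-2.5194, 0.0272)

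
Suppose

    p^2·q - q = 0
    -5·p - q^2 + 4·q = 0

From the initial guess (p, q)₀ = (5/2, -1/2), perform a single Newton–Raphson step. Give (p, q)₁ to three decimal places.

(-2.177, -2.227)

At (5/2, -1/2): F = (-2.625, -14.750).
Jacobian J = [[2·p·q, p^2 - 1], [-5, -2·q + 4]].
At the point, J = [[-2.500, 5.250], [-5.000, 5.000]] (det J = 13.750).
Solving J·Δ = −F gives Δ = (-4.677, -1.727).
Then the next iterate is (p, q)₁ = (-2.177, -2.227).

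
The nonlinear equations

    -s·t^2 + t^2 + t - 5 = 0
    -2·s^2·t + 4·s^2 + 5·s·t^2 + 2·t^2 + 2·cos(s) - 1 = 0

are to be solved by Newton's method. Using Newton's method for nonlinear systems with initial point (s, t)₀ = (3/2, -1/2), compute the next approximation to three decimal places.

At (3/2, -1/2): F = (-5.625, 12.76647).
Jacobian J = [[-t^2, -2·s·t + 2·t + 1], [-4·s·t + 8·s + 5·t^2 - 2·sin(s), -2·s^2 + 10·s·t + 4·t]].
At the point, J = [[-0.250, 1.500], [14.25501, -14.000]] (det J = -17.88252).
Solving J·Δ = −F gives Δ = (3.333, 4.305).
Then the next iterate is (s, t)₁ = (4.833, 3.805).

(4.833, 3.805)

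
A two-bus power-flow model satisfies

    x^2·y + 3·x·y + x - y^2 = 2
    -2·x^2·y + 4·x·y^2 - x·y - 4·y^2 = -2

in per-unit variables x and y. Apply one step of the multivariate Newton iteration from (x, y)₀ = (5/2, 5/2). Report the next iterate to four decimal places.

(1.2774, 2.1629)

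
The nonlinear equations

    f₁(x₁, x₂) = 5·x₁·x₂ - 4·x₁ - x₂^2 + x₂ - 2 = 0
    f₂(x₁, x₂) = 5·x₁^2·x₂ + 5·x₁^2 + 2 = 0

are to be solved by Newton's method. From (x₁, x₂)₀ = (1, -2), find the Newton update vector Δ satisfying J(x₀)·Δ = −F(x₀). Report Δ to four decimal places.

(2.6667, 5.9333)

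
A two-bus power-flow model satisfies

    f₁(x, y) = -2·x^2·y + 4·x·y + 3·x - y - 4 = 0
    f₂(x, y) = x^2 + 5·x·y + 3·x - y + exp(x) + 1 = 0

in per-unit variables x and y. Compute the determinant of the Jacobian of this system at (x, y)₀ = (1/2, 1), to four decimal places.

J = [[-4·x·y + 4·y + 3, -2·x^2 + 4·x - 1], [2·x + 5·y + exp(x) + 3, 5·x - 1]].
At the point, J = [[5.0000, 0.5000], [10.648721, 1.5000]].
det J = 2.1756.

2.1756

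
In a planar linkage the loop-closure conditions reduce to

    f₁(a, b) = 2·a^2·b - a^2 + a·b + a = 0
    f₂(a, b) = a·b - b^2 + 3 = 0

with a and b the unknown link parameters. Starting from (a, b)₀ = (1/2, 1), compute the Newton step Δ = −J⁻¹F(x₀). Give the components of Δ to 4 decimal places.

At (1/2, 1): F = (1.2500, 2.5000).
Jacobian J = [[4·a·b - 2·a + b + 1, 2·a^2 + a], [b, a - 2·b]].
At the point, J = [[3.0000, 1.0000], [1.0000, -1.5000]] (det J = -5.5000).
Solving J·Δ = −F gives Δ = (-0.7955, 1.1364).

(-0.7955, 1.1364)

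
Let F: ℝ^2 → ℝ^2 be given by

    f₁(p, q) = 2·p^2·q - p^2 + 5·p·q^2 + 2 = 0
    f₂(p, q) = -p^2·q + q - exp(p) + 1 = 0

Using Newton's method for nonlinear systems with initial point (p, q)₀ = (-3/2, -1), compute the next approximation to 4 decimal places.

(-0.9661, -0.7551)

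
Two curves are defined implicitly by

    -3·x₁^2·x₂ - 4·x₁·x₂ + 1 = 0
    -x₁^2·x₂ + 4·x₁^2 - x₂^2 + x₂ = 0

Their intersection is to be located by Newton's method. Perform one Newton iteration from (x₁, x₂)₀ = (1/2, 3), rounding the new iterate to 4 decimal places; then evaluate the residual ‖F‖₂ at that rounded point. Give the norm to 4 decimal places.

At (1/2, 3): F = (-7.2500, -5.7500).
Jacobian J = [[-6·x₁·x₂ - 4·x₂, -3·x₁^2 - 4·x₁], [-2·x₁·x₂ + 8·x₁, -x₁^2 - 2·x₂ + 1]].
At the point, J = [[-21.0000, -2.7500], [1.0000, -5.2500]] (det J = 113.0000).
Solving J·Δ = −F gives Δ = (-0.1969, -1.1327).
Then the next iterate is (x₁, x₂)₁ = (0.3031, 1.8673).
Re-evaluating at (0.3031, 1.8673): F = (-1.778559, -1.423579), so ‖F‖₂ = 2.2781.

2.2781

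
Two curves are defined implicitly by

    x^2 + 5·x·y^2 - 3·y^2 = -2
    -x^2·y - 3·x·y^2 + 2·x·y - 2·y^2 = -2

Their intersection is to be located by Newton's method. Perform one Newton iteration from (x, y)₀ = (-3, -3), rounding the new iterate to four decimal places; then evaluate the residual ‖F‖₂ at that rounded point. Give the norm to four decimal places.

55.1654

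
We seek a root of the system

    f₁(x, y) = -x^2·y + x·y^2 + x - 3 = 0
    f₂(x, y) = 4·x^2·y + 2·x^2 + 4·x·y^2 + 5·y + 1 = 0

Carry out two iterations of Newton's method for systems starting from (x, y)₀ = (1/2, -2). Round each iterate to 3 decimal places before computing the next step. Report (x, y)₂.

At (1/2, -2): F = (0.000, -2.500).
Jacobian J = [[-2·x·y + y^2 + 1, -x^2 + 2·x·y], [8·x·y + 4·x + 4·y^2, 4·x^2 + 8·x·y + 5]].
At the point, J = [[7.000, -2.250], [10.000, -2.000]] (det J = 8.500).
Solving J·Δ = −F gives Δ = (0.662, 2.059).
Then the next iterate is (x, y)₁ = (1.162, 0.059).
Round to (1.162, 0.059) and repeat: F = (-1.91362, 4.33033), J = [[0.86637, -1.21313], [5.21039, 10.94944]].
Δ = (0.993, -0.868), so (x, y)₂ = (2.155, -0.809).

(2.155, -0.809)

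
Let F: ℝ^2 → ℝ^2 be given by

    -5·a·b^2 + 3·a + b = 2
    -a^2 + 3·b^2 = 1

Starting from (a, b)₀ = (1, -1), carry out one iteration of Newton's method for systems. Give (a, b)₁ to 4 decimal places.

(0.4412, -0.6471)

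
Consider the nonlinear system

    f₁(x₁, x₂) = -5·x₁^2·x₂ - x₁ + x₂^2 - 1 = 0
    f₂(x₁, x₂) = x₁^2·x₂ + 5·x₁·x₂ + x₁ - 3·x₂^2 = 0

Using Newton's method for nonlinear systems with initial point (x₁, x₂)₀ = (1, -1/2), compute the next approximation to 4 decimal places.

(1.4643, -0.0655)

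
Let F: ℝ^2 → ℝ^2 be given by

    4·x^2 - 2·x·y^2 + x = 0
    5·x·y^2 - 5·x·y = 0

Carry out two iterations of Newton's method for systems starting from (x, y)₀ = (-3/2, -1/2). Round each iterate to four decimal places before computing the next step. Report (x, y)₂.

At (-3/2, -1/2): F = (8.2500, -5.6250).
Jacobian J = [[8·x - 2·y^2 + 1, -4·x·y], [5·y^2 - 5·y, 10·x·y - 5·x]].
At the point, J = [[-11.5000, -3.0000], [3.7500, 15.0000]] (det J = -161.2500).
Solving J·Δ = −F gives Δ = (0.6628, 0.2093).
Then the next iterate is (x, y)₁ = (-0.8372, -0.2907).
Round to (-0.8372, -0.2907) and repeat: F = (2.107913, -1.570614), J = [[-5.866613, -0.973496], [1.876032, 6.619740]].
Δ = (0.3357, 0.1421), so (x, y)₂ = (-0.5015, -0.1486).

(-0.5015, -0.1486)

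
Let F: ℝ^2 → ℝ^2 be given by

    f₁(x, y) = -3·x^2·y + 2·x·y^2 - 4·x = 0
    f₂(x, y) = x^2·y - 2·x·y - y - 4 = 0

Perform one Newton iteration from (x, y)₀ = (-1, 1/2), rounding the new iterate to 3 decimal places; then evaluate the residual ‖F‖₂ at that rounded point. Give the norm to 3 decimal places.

8.544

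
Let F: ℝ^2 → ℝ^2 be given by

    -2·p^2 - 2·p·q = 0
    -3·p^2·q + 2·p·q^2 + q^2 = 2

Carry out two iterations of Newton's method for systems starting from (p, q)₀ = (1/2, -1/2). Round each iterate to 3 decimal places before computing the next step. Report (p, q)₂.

(0.680, -0.680)

At (1/2, -1/2): F = (0.000, -1.125).
Jacobian J = [[-4·p - 2·q, -2·p], [-6·p·q + 2·q^2, -3·p^2 + 4·p·q + 2·q]].
At the point, J = [[-1.000, -1.000], [2.000, -2.750]] (det J = 4.750).
Solving J·Δ = −F gives Δ = (0.237, -0.237).
Then the next iterate is (p, q)₁ = (0.737, -0.737).
Round to (0.737, -0.737) and repeat: F = (0.000, 0.54475), J = [[-1.474, -1.474], [4.34535, -5.27618]].
Δ = (-0.057, 0.057), so (p, q)₂ = (0.680, -0.680).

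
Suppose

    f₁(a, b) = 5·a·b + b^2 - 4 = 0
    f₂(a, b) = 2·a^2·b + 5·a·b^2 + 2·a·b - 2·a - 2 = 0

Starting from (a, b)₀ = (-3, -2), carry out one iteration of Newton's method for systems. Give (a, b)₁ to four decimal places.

At (-3, -2): F = (30.0000, -80.0000).
Jacobian J = [[5·b, 5·a + 2·b], [4·a·b + 5·b^2 + 2·b - 2, 2·a^2 + 10·a·b + 2·a]].
At the point, J = [[-10.0000, -19.0000], [38.0000, 72.0000]] (det J = 2.0000).
Solving J·Δ = −F gives Δ = (-320.0000, 170.0000).
Then the next iterate is (a, b)₁ = (-323.0000, 168.0000).

(-323.0000, 168.0000)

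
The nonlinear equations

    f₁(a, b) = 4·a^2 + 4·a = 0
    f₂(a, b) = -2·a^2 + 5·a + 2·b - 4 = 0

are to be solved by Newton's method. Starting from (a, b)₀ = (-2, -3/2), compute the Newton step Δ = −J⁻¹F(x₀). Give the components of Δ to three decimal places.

(0.667, 8.167)

At (-2, -3/2): F = (8.000, -25.000).
Jacobian J = [[8·a + 4, 0], [-4·a + 5, 2]].
At the point, J = [[-12.000, 0.000], [13.000, 2.000]] (det J = -24.000).
Solving J·Δ = −F gives Δ = (0.667, 8.167).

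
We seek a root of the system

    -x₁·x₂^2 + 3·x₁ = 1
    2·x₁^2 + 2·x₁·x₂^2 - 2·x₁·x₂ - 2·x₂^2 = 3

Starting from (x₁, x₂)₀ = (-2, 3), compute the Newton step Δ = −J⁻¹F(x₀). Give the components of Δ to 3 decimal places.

(-0.639, -1.236)

At (-2, 3): F = (11.000, -37.000).
Jacobian J = [[-x₂^2 + 3, -2·x₁·x₂], [4·x₁ + 2·x₂^2 - 2·x₂, 4·x₁·x₂ - 2·x₁ - 4·x₂]].
At the point, J = [[-6.000, 12.000], [4.000, -32.000]] (det J = 144.000).
Solving J·Δ = −F gives Δ = (-0.639, -1.236).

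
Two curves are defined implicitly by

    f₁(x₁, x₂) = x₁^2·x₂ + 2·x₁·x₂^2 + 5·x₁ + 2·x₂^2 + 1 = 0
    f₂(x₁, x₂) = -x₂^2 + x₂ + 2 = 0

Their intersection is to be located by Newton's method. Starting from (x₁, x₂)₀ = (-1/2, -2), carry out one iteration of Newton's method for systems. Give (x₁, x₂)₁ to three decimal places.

(-0.433, -1.200)

At (-1/2, -2): F = (2.000, -4.000).
Jacobian J = [[2·x₁·x₂ + 2·x₂^2 + 5, x₁^2 + 4·x₁·x₂ + 4·x₂], [0, -2·x₂ + 1]].
At the point, J = [[15.000, -3.750], [0.000, 5.000]] (det J = 75.000).
Solving J·Δ = −F gives Δ = (0.067, 0.800).
Then the next iterate is (x₁, x₂)₁ = (-0.433, -1.200).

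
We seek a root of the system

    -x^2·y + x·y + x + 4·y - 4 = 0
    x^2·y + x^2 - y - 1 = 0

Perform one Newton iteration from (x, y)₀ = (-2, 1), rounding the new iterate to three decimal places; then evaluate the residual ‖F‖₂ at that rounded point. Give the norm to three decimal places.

268.328

At (-2, 1): F = (-8.000, 6.000).
Jacobian J = [[-2·x·y + y + 1, -x^2 + x + 4], [2·x·y + 2·x, x^2 - 1]].
At the point, J = [[6.000, -2.000], [-8.000, 3.000]] (det J = 2.000).
Solving J·Δ = −F gives Δ = (6.000, 14.000).
Then the next iterate is (x, y)₁ = (4.000, 15.000).
Re-evaluating at (4.000, 15.000): F = (-120.000, 240.000), so ‖F‖₂ = 268.328.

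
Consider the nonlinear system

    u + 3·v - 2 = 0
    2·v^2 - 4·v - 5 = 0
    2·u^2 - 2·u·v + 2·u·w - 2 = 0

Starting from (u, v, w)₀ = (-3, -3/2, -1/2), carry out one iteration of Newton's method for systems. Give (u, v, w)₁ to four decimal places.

At (-3, -3/2, -1/2): F = (-9.5000, 5.5000, 10.0000).
Jacobian J = [[1, 3, 0], [0, 4·v - 4, 0], [4·u - 2·v + 2·w, -2·u, 2·u]].
At the point, J = [[1.0000, 3.0000, 0.0000], [0.0000, -10.0000, 0.0000], [-10.0000, 6.0000, -6.0000]] (det J = 60.0000).
Solving J·Δ = −F gives Δ = (7.8500, 0.5500, -10.8667).
Then the next iterate is (u, v, w)₁ = (4.8500, -0.9500, -11.3667).

(4.8500, -0.9500, -11.3667)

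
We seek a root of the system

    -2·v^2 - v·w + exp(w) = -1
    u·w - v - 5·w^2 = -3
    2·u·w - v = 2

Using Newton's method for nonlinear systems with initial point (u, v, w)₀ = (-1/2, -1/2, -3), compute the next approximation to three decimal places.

At (-1/2, -1/2, -3): F = (-0.95021, -40.000, 1.500).
Jacobian J = [[0, -4·v - w, -v + exp(w)], [w, -1, u - 10·w], [2·w, -1, 2·u]].
At the point, J = [[0.000, 5.000, 0.54979], [-3.000, -1.000, 29.500], [-6.000, -1.000, -1.000]] (det J = -901.64936).
Solving J·Δ = −F gives Δ = (0.017, 0.041, 1.359).
Then the next iterate is (u, v, w)₁ = (-0.483, -0.459, -1.641).

(-0.483, -0.459, -1.641)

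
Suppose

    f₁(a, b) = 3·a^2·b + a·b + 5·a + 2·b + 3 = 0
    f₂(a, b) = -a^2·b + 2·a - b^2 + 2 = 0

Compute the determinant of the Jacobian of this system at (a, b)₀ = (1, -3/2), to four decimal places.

J = [[6·a·b + b + 5, 3·a^2 + a + 2], [-2·a·b + 2, -a^2 - 2·b]].
At the point, J = [[-5.5000, 6.0000], [5.0000, 2.0000]].
det J = -41.0000.

-41.0000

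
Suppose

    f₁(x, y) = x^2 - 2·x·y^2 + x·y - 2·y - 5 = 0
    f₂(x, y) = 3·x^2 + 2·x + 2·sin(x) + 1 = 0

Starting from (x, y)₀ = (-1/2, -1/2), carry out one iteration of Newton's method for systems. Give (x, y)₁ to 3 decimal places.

(-0.223, -1.587)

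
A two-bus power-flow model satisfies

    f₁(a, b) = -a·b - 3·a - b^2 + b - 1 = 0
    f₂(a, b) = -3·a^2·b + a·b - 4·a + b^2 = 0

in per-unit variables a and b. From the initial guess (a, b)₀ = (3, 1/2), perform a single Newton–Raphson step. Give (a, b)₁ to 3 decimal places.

(-1.360, 1.837)

At (3, 1/2): F = (-11.250, -23.750).
Jacobian J = [[-b - 3, -a - 2·b + 1], [-6·a·b + b - 4, -3·a^2 + a + 2·b]].
At the point, J = [[-3.500, -3.000], [-12.500, -23.000]] (det J = 43.000).
Solving J·Δ = −F gives Δ = (-4.360, 1.337).
Then the next iterate is (a, b)₁ = (-1.360, 1.837).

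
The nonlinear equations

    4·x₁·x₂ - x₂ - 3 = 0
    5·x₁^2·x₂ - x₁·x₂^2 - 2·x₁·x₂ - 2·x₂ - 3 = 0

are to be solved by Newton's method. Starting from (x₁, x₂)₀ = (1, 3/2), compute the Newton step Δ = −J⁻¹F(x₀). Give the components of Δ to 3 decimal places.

(0.200, -0.900)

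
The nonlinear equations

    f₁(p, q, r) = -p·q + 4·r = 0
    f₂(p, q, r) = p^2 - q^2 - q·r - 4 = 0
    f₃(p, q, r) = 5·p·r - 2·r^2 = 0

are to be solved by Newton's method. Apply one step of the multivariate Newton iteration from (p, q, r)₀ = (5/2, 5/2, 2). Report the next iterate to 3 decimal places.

At (5/2, 5/2, 2): F = (1.750, -9.000, 17.000).
Jacobian J = [[-q, -p, 4], [2·p, -2·q - r, -q], [5·r, 0, 5·p - 4·r]].
At the point, J = [[-2.500, -2.500, 4.000], [5.000, -7.000, -2.500], [10.000, 0.000, 4.500]] (det J = 477.500).
Solving J·Δ = −F gives Δ = (-0.892, -1.281, -1.796).
Then the next iterate is (p, q, r)₁ = (1.608, 1.219, 0.204).

(1.608, 1.219, 0.204)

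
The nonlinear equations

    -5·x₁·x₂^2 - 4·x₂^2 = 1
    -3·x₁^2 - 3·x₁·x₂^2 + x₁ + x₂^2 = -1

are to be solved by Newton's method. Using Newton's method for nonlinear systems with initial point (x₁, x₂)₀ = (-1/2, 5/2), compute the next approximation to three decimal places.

At (-1/2, 5/2): F = (-10.375, 15.375).
Jacobian J = [[-5·x₂^2, -10·x₁·x₂ - 8·x₂], [-6·x₁ - 3·x₂^2 + 1, -6·x₁·x₂ + 2·x₂]].
At the point, J = [[-31.250, -7.500], [-14.750, 12.500]] (det J = -501.250).
Solving J·Δ = −F gives Δ = (-0.029, -1.264).
Then the next iterate is (x₁, x₂)₁ = (-0.529, 1.236).

(-0.529, 1.236)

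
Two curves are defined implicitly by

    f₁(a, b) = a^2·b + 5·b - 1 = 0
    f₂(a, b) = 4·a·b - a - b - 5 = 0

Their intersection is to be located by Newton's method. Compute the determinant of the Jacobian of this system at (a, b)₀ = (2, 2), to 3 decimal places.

J = [[2·a·b, a^2 + 5], [4·b - 1, 4·a - 1]].
At the point, J = [[8.000, 9.000], [7.000, 7.000]].
det J = -7.000.

-7.000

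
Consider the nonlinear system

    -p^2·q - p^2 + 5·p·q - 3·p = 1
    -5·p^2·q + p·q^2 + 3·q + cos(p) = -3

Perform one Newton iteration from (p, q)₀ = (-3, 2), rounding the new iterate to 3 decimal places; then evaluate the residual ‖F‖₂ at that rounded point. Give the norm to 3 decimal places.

271.818

At (-3, 2): F = (-49.000, -93.98999).
Jacobian J = [[-2·p·q - 2·p + 5·q - 3, -p^2 + 5·p], [-10·p·q + q^2 - sin(p), -5·p^2 + 2·p·q + 3]].
At the point, J = [[25.000, -24.000], [64.14112, -54.000]] (det J = 189.38688).
Solving J·Δ = −F gives Δ = (-2.061, -4.188).
Then the next iterate is (p, q)₁ = (-5.061, -2.188).
Re-evaluating at (-5.061, -2.188): F = (99.97944, 252.76295), so ‖F‖₂ = 271.818.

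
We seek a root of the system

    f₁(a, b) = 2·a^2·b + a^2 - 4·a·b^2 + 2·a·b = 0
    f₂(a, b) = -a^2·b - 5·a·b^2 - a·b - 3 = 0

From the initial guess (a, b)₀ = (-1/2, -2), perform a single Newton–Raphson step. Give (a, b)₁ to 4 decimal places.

At (-1/2, -2): F = (9.2500, 6.5000).
Jacobian J = [[4·a·b + 2·a - 4·b^2 + 2·b, 2·a^2 - 8·a·b + 2·a], [-2·a·b - 5·b^2 - b, -a^2 - 10·a·b - a]].
At the point, J = [[-17.0000, -8.5000], [-20.0000, -9.7500]] (det J = -4.2500).
Solving J·Δ = −F gives Δ = (-8.2206, 17.5294).
Then the next iterate is (a, b)₁ = (-8.7206, 15.5294).

(-8.7206, 15.5294)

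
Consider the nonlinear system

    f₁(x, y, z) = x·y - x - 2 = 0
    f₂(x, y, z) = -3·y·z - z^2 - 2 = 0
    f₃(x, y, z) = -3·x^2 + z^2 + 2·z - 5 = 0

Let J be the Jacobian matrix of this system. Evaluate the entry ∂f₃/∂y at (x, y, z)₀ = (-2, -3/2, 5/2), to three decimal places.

0.000

∂f₃/∂y = 0.
At (-2, -3/2, 5/2) this is 0.000.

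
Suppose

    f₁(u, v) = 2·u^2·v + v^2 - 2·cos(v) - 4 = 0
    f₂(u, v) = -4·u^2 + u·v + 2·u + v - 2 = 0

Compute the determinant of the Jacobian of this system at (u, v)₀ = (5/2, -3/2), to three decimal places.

93.848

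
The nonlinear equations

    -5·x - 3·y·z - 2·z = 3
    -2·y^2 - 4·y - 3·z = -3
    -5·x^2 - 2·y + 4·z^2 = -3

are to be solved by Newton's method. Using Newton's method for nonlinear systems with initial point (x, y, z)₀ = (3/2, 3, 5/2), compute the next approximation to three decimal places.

At (3/2, 3, 5/2): F = (-38.000, -34.500, 10.750).
Jacobian J = [[-5, -3·z, -3·y - 2], [0, -4·y - 4, -3], [-10·x, -2, 8·z]].
At the point, J = [[-5.000, -7.500, -11.000], [0.000, -16.000, -3.000], [-15.000, -2.000, 20.000]] (det J = 3932.500).
Solving J·Δ = −F gives Δ = (-1.222, -1.849, -1.639).
Then the next iterate is (x, y, z)₁ = (0.278, 1.151, 0.861).

(0.278, 1.151, 0.861)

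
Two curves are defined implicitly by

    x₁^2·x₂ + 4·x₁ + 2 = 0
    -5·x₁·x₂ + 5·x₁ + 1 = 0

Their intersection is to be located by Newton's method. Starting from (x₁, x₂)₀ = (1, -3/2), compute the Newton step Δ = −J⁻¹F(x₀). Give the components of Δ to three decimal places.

(-2.057, -2.443)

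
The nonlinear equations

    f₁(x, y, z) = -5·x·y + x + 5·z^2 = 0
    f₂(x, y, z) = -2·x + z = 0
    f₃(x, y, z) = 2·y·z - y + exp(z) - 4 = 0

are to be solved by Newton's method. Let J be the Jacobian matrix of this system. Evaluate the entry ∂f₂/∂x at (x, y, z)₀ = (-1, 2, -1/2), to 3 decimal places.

∂f₂/∂x = -2.
At (-1, 2, -1/2) this is -2.000.

-2.000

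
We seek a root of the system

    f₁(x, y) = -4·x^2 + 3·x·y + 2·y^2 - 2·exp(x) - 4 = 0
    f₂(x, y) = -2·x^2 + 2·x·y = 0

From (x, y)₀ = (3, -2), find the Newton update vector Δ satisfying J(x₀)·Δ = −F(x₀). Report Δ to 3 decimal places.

At (3, -2): F = (-90.17107, -30.000).
Jacobian J = [[-8·x + 3·y - 2·exp(x), 3·x + 4·y], [-4·x + 2·y, 2·x]].
At the point, J = [[-70.17107, 1.000], [-16.000, 6.000]] (det J = -405.02644).
Solving J·Δ = −F gives Δ = (-1.262, 1.635).

(-1.262, 1.635)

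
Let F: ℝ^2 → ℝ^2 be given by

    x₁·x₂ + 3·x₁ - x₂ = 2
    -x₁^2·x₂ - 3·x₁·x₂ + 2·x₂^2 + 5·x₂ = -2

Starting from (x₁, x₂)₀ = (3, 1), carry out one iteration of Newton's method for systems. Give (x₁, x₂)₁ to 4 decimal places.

At (3, 1): F = (9.0000, -9.0000).
Jacobian J = [[x₂ + 3, x₁ - 1], [-2·x₁·x₂ - 3·x₂, -x₁^2 - 3·x₁ + 4·x₂ + 5]].
At the point, J = [[4.0000, 2.0000], [-9.0000, -9.0000]] (det J = -18.0000).
Solving J·Δ = −F gives Δ = (-3.5000, 2.5000).
Then the next iterate is (x₁, x₂)₁ = (-0.5000, 3.5000).

(-0.5000, 3.5000)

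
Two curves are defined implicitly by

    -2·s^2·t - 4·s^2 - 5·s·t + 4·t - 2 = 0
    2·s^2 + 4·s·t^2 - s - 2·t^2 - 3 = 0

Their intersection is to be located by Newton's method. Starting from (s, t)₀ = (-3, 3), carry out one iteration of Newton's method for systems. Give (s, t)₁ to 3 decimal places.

(-2.199, 1.934)

At (-3, 3): F = (-35.000, -108.000).
Jacobian J = [[-4·s·t - 8·s - 5·t, -2·s^2 - 5·s + 4], [4·s + 4·t^2 - 1, 8·s·t - 4·t]].
At the point, J = [[45.000, 1.000], [23.000, -84.000]] (det J = -3803.000).
Solving J·Δ = −F gives Δ = (0.801, -1.066).
Then the next iterate is (s, t)₁ = (-2.199, 1.934).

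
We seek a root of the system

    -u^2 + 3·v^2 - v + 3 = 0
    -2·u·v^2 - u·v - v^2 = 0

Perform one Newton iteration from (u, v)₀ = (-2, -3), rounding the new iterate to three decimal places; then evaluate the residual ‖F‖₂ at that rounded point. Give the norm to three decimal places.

7.940

At (-2, -3): F = (29.000, 21.000).
Jacobian J = [[-2·u, 6·v - 1], [-2·v^2 - v, -4·u·v - u - 2·v]].
At the point, J = [[4.000, -19.000], [-15.000, -16.000]] (det J = -349.000).
Solving J·Δ = −F gives Δ = (-0.186, 1.487).
Then the next iterate is (u, v)₁ = (-2.186, -1.513).
Re-evaluating at (-2.186, -1.513): F = (6.60191, 4.41166), so ‖F‖₂ = 7.940.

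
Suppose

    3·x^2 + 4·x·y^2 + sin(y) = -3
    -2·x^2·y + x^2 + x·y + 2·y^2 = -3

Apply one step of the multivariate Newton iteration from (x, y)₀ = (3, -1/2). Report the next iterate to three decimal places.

(1.306, -0.469)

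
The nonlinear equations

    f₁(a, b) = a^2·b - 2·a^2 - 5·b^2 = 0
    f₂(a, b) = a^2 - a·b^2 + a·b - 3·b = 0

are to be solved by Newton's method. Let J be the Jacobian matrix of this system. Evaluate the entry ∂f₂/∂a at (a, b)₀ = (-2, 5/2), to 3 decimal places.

∂f₂/∂a = 2·a - b^2 + b.
At (-2, 5/2) this is -7.750.

-7.750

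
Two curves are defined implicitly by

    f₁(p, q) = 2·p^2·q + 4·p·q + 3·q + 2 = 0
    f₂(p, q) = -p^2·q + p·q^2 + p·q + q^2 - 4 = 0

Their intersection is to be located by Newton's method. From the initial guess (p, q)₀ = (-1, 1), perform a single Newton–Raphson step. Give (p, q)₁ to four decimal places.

At (-1, 1): F = (3.0000, -6.0000).
Jacobian J = [[4·p·q + 4·q, 2·p^2 + 4·p + 3], [-2·p·q + q^2 + q, -p^2 + 2·p·q + p + 2·q]].
At the point, J = [[0.0000, 1.0000], [4.0000, -2.0000]] (det J = -4.0000).
Solving J·Δ = −F gives Δ = (0.0000, -3.0000).
Then the next iterate is (p, q)₁ = (-1.0000, -2.0000).

(-1.0000, -2.0000)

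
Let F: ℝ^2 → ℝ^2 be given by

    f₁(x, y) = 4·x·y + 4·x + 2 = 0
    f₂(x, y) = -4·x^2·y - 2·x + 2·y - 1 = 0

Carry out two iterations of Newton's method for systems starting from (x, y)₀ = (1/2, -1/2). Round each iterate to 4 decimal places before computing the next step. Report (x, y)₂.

(-6.8750, -3.7500)

At (1/2, -1/2): F = (3.0000, -2.5000).
Jacobian J = [[4·y + 4, 4·x], [-8·x·y - 2, -4·x^2 + 2]].
At the point, J = [[2.0000, 2.0000], [0.0000, 1.0000]] (det J = 2.0000).
Solving J·Δ = −F gives Δ = (-4.0000, 2.5000).
Then the next iterate is (x, y)₁ = (-3.5000, 2.0000).
Round to (-3.5000, 2.0000) and repeat: F = (-40.0000, -88.0000), J = [[12.0000, -14.0000], [54.0000, -47.0000]].
Δ = (-3.3750, -5.7500), so (x, y)₂ = (-6.8750, -3.7500).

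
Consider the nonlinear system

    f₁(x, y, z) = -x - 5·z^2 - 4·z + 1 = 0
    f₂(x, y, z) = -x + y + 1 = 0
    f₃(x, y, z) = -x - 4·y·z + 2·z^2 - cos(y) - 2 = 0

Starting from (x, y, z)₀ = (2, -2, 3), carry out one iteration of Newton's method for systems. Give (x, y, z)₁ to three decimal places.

At (2, -2, 3): F = (-58.000, -3.000, 38.41615).
Jacobian J = [[-1, 0, -10·z - 4], [-1, 1, 0], [-1, -4·z + sin(y), -4·y + 4·z]].
At the point, J = [[-1.000, 0.000, -34.000], [-1.000, 1.000, 0.000], [-1.000, -12.90930, 20.000]] (det J = -492.91611).
Solving J·Δ = −F gives Δ = (-2.375, 0.625, -1.636).
Then the next iterate is (x, y, z)₁ = (-0.375, -1.375, 1.364).

(-0.375, -1.375, 1.364)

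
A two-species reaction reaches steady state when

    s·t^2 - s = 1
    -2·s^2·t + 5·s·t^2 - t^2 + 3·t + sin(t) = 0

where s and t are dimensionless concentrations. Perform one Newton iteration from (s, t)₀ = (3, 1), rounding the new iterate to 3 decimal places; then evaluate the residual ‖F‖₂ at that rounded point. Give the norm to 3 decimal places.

0.225

At (3, 1): F = (-1.000, -0.15853).
Jacobian J = [[t^2 - 1, 2·s·t], [-4·s·t + 5·t^2, -2·s^2 + 10·s·t - 2·t + cos(t) + 3]].
At the point, J = [[0.000, 6.000], [-7.000, 13.54030]] (det J = 42.000).
Solving J·Δ = −F gives Δ = (0.300, 0.167).
Then the next iterate is (s, t)₁ = (3.300, 1.167).
Re-evaluating at (3.300, 1.167): F = (0.19423, 0.11260), so ‖F‖₂ = 0.225.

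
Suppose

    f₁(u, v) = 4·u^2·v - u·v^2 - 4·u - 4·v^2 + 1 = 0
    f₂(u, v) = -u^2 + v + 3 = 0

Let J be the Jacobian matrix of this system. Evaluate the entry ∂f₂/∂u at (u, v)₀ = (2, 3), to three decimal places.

∂f₂/∂u = -2·u.
At (2, 3) this is -4.000.

-4.000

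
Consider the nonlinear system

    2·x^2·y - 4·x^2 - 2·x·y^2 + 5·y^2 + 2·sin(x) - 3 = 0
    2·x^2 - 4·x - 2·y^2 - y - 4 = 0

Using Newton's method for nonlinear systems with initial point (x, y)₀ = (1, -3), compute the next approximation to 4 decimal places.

(0.5974, -1.0909)

At (1, -3): F = (15.682942, -21.0000).
Jacobian J = [[4·x·y - 8·x - 2·y^2 + 2·cos(x), 2·x^2 - 4·x·y + 10·y], [4·x - 4, -4·y - 1]].
At the point, J = [[-36.919395, -16.0000], [0.0000, 11.0000]] (det J = -406.113349).
Solving J·Δ = −F gives Δ = (-0.4026, 1.9091).
Then the next iterate is (x, y)₁ = (0.5974, -1.0909).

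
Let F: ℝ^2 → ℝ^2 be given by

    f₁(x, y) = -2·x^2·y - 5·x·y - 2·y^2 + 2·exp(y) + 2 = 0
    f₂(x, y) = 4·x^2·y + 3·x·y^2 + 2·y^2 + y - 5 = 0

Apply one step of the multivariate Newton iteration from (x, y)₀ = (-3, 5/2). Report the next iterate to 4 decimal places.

(-2.0383, 0.4592)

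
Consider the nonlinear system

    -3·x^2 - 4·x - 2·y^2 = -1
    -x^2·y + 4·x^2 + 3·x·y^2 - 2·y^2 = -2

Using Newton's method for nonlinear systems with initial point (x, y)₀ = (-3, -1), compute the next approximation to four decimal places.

(-1.7862, -1.2483)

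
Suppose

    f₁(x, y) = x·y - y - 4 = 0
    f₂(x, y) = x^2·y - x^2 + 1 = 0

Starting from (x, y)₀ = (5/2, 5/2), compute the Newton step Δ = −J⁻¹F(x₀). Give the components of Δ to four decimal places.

At (5/2, 5/2): F = (-0.2500, 10.3750).
Jacobian J = [[y, x - 1], [2·x·y - 2·x, x^2]].
At the point, J = [[2.5000, 1.5000], [7.5000, 6.2500]] (det J = 4.3750).
Solving J·Δ = −F gives Δ = (3.9143, -6.3571).

(3.9143, -6.3571)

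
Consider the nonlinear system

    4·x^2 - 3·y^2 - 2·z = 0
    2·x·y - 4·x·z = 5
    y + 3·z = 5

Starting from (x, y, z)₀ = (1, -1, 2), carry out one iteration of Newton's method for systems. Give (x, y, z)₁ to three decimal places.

(0.036, 0.607, 1.464)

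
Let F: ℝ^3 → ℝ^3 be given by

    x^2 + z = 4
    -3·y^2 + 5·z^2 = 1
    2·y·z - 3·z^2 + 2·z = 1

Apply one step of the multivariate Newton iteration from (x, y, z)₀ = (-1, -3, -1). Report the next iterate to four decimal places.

At (-1, -3, -1): F = (-4.0000, -23.0000, 0.0000).
Jacobian J = [[2·x, 0, 1], [0, -6·y, 10·z], [0, 2·z, 2·y - 6·z + 2]].
At the point, J = [[-2.0000, 0.0000, 1.0000], [0.0000, 18.0000, -10.0000], [0.0000, -2.0000, 2.0000]] (det J = -32.0000).
Solving J·Δ = −F gives Δ = (-0.5625, 2.8750, 2.8750).
Then the next iterate is (x, y, z)₁ = (-1.5625, -0.1250, 1.8750).

(-1.5625, -0.1250, 1.8750)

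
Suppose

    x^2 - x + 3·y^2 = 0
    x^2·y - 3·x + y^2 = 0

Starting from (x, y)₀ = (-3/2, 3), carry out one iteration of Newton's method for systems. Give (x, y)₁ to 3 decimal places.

At (-3/2, 3): F = (30.750, 20.250).
Jacobian J = [[2·x - 1, 6·y], [2·x·y - 3, x^2 + 2·y]].
At the point, J = [[-4.000, 18.000], [-12.000, 8.250]] (det J = 183.000).
Solving J·Δ = −F gives Δ = (0.606, -1.574).
Then the next iterate is (x, y)₁ = (-0.894, 1.426).

(-0.894, 1.426)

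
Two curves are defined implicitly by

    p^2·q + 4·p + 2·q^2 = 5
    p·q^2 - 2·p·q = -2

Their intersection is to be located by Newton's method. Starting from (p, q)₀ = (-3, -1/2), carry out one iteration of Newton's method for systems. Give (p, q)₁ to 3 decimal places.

(0.258, -0.758)

At (-3, -1/2): F = (-21.000, -1.750).
Jacobian J = [[2·p·q + 4, p^2 + 4·q], [q^2 - 2·q, 2·p·q - 2·p]].
At the point, J = [[7.000, 7.000], [1.250, 9.000]] (det J = 54.250).
Solving J·Δ = −F gives Δ = (3.258, -0.258).
Then the next iterate is (p, q)₁ = (0.258, -0.758).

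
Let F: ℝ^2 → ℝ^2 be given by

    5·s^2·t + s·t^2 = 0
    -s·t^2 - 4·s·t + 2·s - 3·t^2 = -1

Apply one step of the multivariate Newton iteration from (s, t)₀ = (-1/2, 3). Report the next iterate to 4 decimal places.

(-0.0726, 1.1061)

At (-1/2, 3): F = (-0.7500, -16.5000).
Jacobian J = [[10·s·t + t^2, 5·s^2 + 2·s·t], [-t^2 - 4·t + 2, -2·s·t - 4·s - 6·t]].
At the point, J = [[-6.0000, -1.7500], [-19.0000, -13.0000]] (det J = 44.7500).
Solving J·Δ = −F gives Δ = (0.4274, -1.8939).
Then the next iterate is (s, t)₁ = (-0.0726, 1.1061).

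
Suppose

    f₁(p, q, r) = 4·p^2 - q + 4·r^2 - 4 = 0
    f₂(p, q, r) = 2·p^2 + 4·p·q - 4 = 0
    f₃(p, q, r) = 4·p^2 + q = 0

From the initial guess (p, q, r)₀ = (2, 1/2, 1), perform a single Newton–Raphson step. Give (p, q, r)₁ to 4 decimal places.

(0.9492, 0.8136, 1.2034)

At (2, 1/2, 1): F = (15.5000, 8.0000, 16.5000).
Jacobian J = [[8·p, -1, 8·r], [4·p + 4·q, 4·p, 0], [8·p, 1, 0]].
At the point, J = [[16.0000, -1.0000, 8.0000], [10.0000, 8.0000, 0.0000], [16.0000, 1.0000, 0.0000]] (det J = -944.0000).
Solving J·Δ = −F gives Δ = (-1.0508, 0.3136, 0.2034).
Then the next iterate is (p, q, r)₁ = (0.9492, 0.8136, 1.2034).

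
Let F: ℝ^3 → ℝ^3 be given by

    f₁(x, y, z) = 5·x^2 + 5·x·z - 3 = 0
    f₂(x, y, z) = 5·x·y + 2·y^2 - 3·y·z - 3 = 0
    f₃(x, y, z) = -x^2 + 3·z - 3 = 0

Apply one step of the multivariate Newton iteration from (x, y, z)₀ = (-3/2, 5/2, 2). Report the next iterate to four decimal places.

At (-3/2, 5/2, 2): F = (-6.7500, -24.2500, 0.7500).
Jacobian J = [[10·x + 5·z, 0, 5·x], [5·y, 5·x + 4·y - 3·z, -3·y], [-2·x, 0, 3]].
At the point, J = [[-5.0000, 0.0000, -7.5000], [12.5000, -3.5000, -7.5000], [3.0000, 0.0000, 3.0000]] (det J = -26.2500).
Solving J·Δ = −F gives Δ = (1.9500, 4.7500, -2.2000).
Then the next iterate is (x, y, z)₁ = (0.4500, 7.2500, -0.2000).

(0.4500, 7.2500, -0.2000)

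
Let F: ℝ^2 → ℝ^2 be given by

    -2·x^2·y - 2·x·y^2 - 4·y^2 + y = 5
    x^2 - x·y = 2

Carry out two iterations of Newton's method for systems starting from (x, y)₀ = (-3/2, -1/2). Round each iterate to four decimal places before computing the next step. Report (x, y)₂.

(-1.9171, -0.8800)

At (-3/2, -1/2): F = (-3.5000, -0.5000).
Jacobian J = [[-4·x·y - 2·y^2, -2·x^2 - 4·x·y - 8·y + 1], [2·x - y, -x]].
At the point, J = [[-3.5000, -2.5000], [-2.5000, 1.5000]] (det J = -11.5000).
Solving J·Δ = −F gives Δ = (-0.5652, -0.6087).
Then the next iterate is (x, y)₁ = (-2.0652, -1.1087).
Round to (-2.0652, -1.1087) and repeat: F = (3.508914, -0.024636), J = [[-11.617180, -7.819251], [-3.0217, 2.0652]].
Δ = (0.1481, 0.2287), so (x, y)₂ = (-1.9171, -0.8800).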